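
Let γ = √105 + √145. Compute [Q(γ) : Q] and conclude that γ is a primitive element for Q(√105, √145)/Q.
[Q(γ) : Q] = 4 (equivalently, Q(γ) = Q(√105, √145))

Obviously Q(γ) ⊆ Q(√105, √145), and [Q(√105, √145):Q] = 4 (since 105, 145 are distinct squarefree integers > 1 with 15225 not a perfect square). To show equality we compute the minimal polynomial of γ. From γ = √105 + √145: γ^2 = 105 + 2√(15225) + 145 = 250 + 2√(15225), so γ^2 - 250 = 2√(15225); squaring, (γ^2 - 250)^2 = 4·15225, i.e. γ^4 - 500γ^2 + 62500 - 60900 = 0, i.e. γ^4 - 500γ^2 + 1600 = 0. So γ is a root of x^4 - 500x^2 + 1600. This polynomial is irreducible over Q: it has no rational root (each ±√105 ± √145 is irrational), and any factorization into two quadratics over Q would force √(15225) ∈ Q (pairing opposite roots) or √105, √145 ∈ Q (other pairings), all impossible. Hence [Q(γ):Q] = 4 = [Q(√105, √145):Q], so Q(γ) = Q(√105, √145).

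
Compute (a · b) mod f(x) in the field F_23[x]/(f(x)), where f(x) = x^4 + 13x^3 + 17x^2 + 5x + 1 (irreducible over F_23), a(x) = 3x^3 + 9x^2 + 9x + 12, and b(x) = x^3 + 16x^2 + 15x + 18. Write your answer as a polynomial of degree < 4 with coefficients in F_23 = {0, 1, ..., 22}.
a · b ≡ 5x^3 + 12x^2 + 4 (mod f(x))

Multiply in F_23[x]: a(x)·b(x) = (3x^3 + 9x^2 + 9x + 12)·(x^3 + 16x^2 + 15x + 18) = 3x^6 + 11x^5 + 14x^4 + 6x^2 + 20x + 9. This has degree ≥ 4, so divide by f(x) over F_23: 3x^6 + 11x^5 + 14x^4 + 6x^2 + 20x + 9 = (3x^2 + 18x + 5)·(x^4 + 13x^3 + 17x^2 + 5x + 1) + (5x^3 + 12x^2 + 4). Hence a·b ≡ 5x^3 + 12x^2 + 4 (mod f). (F_23[x]/(f) is a field with 23^4 = 279841 elements since f is irreducible of degree 4.)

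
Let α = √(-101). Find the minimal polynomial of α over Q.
m_α(x) = x^2 + 101

α satisfies α^2 + 101 = 0, so x^2 + 101 annihilates α. Since d = -101 is squarefree and ≠ 1, it is not a perfect square in Q, so x^2 + 101 has no rational root and is therefore irreducible over Q (a degree-2 polynomial over a field is irreducible iff it has no root). Hence m_α(x) = x^2 + 101.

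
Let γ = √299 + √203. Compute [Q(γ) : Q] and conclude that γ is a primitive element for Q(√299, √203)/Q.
[Q(γ) : Q] = 4 (equivalently, Q(γ) = Q(√299, √203))

Obviously Q(γ) ⊆ Q(√299, √203), and [Q(√299, √203):Q] = 4 (since 299, 203 are distinct squarefree integers > 1 with 60697 not a perfect square). To show equality we compute the minimal polynomial of γ. From γ = √299 + √203: γ^2 = 299 + 2√(60697) + 203 = 502 + 2√(60697), so γ^2 - 502 = 2√(60697); squaring, (γ^2 - 502)^2 = 4·60697, i.e. γ^4 - 1004γ^2 + 252004 - 242788 = 0, i.e. γ^4 - 1004γ^2 + 9216 = 0. So γ is a root of x^4 - 1004x^2 + 9216. This polynomial is irreducible over Q: it has no rational root (each ±√299 ± √203 is irrational), and any factorization into two quadratics over Q would force √(60697) ∈ Q (pairing opposite roots) or √299, √203 ∈ Q (other pairings), all impossible. Hence [Q(γ):Q] = 4 = [Q(√299, √203):Q], so Q(γ) = Q(√299, √203).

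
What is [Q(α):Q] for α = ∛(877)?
[Q(α):Q] = 3

The minimal polynomial of α is x^3 - 877, irreducible over Q since 877 is not a perfect cube (so x^3 - 877 has no rational root). Hence [Q(α):Q] = deg(m_α) = 3.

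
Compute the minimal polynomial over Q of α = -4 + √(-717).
m_α(x) = x^2 + 8x + 733

From α + 4 = √(-717), squaring gives (α + 4)^2 = -717, i.e. α^2 + 8α + 16 = -717, so α^2 + 8α + 733 = 0. The discriminant of x^2 + 8x + 733 is (8)^2 - 4·(733) = 64 - 2932 = -2868, and 4·(-717) is not a perfect square in Q since -717 is squarefree and ≠ 1. Hence x^2 + 8x + 733 is irreducible over Q and is the minimal polynomial of α.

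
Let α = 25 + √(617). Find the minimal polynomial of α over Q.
m_α(x) = x^2 - 50x + 8

From α - 25 = √(617), squaring gives (α - 25)^2 = 617, i.e. α^2 - 50α + 625 = 617, so α^2 - 50α + 8 = 0. The discriminant of x^2 - 50x + 8 is (-50)^2 - 4·(8) = 2500 - 32 = 2468, and 4·(617) is not a perfect square in Q since 617 is squarefree and ≠ 1. Hence x^2 - 50x + 8 is irreducible over Q and is the minimal polynomial of α.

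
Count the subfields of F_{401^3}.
F_{401^3} has 2 subfields

The subfields of F_{p^n} are exactly the fields F_{p^d} for d | n (each is the fixed field of the unique index-d subgroup of Gal(F_{p^n}/F_p) ≅ Z/nZ). The divisors of n = 3 are {1, 3}, giving 2 subfields: F_{401^1}, F_{401^3}.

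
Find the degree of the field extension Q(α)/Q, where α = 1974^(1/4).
[Q(α):Q] = 4

α is a root of x^4 - 1974. By Eisenstein's criterion at the prime p = 2 (which divides the constant term 1974 but p^2 = 4 does not, since 1974 is squarefree), x^4 - 1974 is irreducible over Q. Hence [Q(α):Q] = 4.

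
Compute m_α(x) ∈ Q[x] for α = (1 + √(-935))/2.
m_α(x) = x^2 - x + 234

From 2α - 1 = √(-935), squaring gives (2α - 1)^2 = -935, i.e. 4α^2 - 4α + 1 = -935, so α^2 - α + (1 + 935)/4 = 0. Since -935 ≡ 1 (mod 4), (1 + 935)/4 = 234 ∈ Z. The polynomial x^2 - x + 234 has discriminant 1 - 4·(234) = -935, which is not a perfect square in Q (d = -935 is squarefree and ≠ 1), so x^2 - x + 234 is irreducible over Q. It is the minimal polynomial of α.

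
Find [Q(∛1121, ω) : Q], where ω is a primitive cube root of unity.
[Q(∛1121, ω) : Q] = 6

[Q(∛1121):Q] = 3 (min poly x^3 - 1121, irreducible since 1121 is not a perfect cube). [Q(ω):Q] = 2 (min poly x^2 + x + 1). Since Q(∛1121) ⊂ R and ω ∉ R, we have ω ∉ Q(∛1121), so x^2 + x + 1 remains irreducible over Q(∛1121) and [Q(∛1121, ω) : Q(∛1121)] = 2. By the tower law, [Q(∛1121, ω) : Q] = 3 · 2 = 6. (In fact Q(∛1121, ω) is the splitting field of x^3 - 1121 over Q.)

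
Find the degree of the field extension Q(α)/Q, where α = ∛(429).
[Q(α):Q] = 3

The minimal polynomial of α is x^3 - 429, irreducible over Q since 429 is not a perfect cube (so x^3 - 429 has no rational root). Hence [Q(α):Q] = deg(m_α) = 3.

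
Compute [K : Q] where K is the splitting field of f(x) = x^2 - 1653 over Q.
[K : Q] = 2

f(x) = x^2 - 1653 factors as (x - √1653)(x + √1653). The splitting field is K = Q(√1653). Since 1653 is squarefree and > 1, it is not a perfect square, so x^2 - 1653 is irreducible over Q and [Q(√1653) : Q] = 2. Hence [K : Q] = 2.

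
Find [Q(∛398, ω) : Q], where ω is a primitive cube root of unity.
[Q(∛398, ω) : Q] = 6

[Q(∛398):Q] = 3 (min poly x^3 - 398, irreducible since 398 is not a perfect cube). [Q(ω):Q] = 2 (min poly x^2 + x + 1). Since Q(∛398) ⊂ R and ω ∉ R, we have ω ∉ Q(∛398), so x^2 + x + 1 remains irreducible over Q(∛398) and [Q(∛398, ω) : Q(∛398)] = 2. By the tower law, [Q(∛398, ω) : Q] = 3 · 2 = 6. (In fact Q(∛398, ω) is the splitting field of x^3 - 398 over Q.)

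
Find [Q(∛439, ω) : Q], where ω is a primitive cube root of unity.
[Q(∛439, ω) : Q] = 6

[Q(∛439):Q] = 3 (min poly x^3 - 439, irreducible since 439 is not a perfect cube). [Q(ω):Q] = 2 (min poly x^2 + x + 1). Since Q(∛439) ⊂ R and ω ∉ R, we have ω ∉ Q(∛439), so x^2 + x + 1 remains irreducible over Q(∛439) and [Q(∛439, ω) : Q(∛439)] = 2. By the tower law, [Q(∛439, ω) : Q] = 3 · 2 = 6. (In fact Q(∛439, ω) is the splitting field of x^3 - 439 over Q.)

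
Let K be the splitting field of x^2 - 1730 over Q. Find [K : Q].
[K : Q] = 2

f(x) = x^2 - 1730 factors as (x - √1730)(x + √1730). The splitting field is K = Q(√1730). Since 1730 is squarefree and > 1, it is not a perfect square, so x^2 - 1730 is irreducible over Q and [Q(√1730) : Q] = 2. Hence [K : Q] = 2.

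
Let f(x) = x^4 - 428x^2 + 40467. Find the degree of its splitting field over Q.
[K : Q] = 4

Solving the quadratic in x^2: x^2 = (428 ± √(428^2 - 4·40467))/2 = (428 ± √21316)/2 = (428 ± 146)/2, giving x^2 = 287 or x^2 = 141. So f(x) = (x^2 - 287)(x^2 - 141) and the roots of f are ±√287, ±√141. Hence the splitting field is K = Q(√287, √141). Since 287 and 141 are distinct squarefree integers > 1, their product 40467 is not a perfect square, so √141 ∉ Q(√287). By the tower law [K:Q] = [Q(√287,√141):Q(√287)] · [Q(√287):Q] = 2 · 2 = 4.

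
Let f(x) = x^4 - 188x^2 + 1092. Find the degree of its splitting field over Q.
[K : Q] = 4

Solving the quadratic in x^2: x^2 = (188 ± √(188^2 - 4·1092))/2 = (188 ± √30976)/2 = (188 ± 176)/2, giving x^2 = 182 or x^2 = 6. So f(x) = (x^2 - 182)(x^2 - 6) and the roots of f are ±√182, ±√6. Hence the splitting field is K = Q(√182, √6). Since 182 and 6 are distinct squarefree integers > 1, their product 1092 is not a perfect square, so √6 ∉ Q(√182). By the tower law [K:Q] = [Q(√182,√6):Q(√182)] · [Q(√182):Q] = 2 · 2 = 4.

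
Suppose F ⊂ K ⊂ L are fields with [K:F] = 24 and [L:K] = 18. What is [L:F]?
[L:F] = 432

The tower law says that for any tower of field extensions F ⊂ K ⊂ L with finite degrees, [L:F] = [L:K] · [K:F]. Here this gives [L:F] = 18 · 24 = 432.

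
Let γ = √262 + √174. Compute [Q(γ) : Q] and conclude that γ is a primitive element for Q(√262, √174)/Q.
[Q(γ) : Q] = 4 (equivalently, Q(γ) = Q(√262, √174))

Obviously Q(γ) ⊆ Q(√262, √174), and [Q(√262, √174):Q] = 4 (since 262, 174 are distinct squarefree integers > 1 with 45588 not a perfect square). To show equality we compute the minimal polynomial of γ. From γ = √262 + √174: γ^2 = 262 + 2√(45588) + 174 = 436 + 2√(45588), so γ^2 - 436 = 2√(45588); squaring, (γ^2 - 436)^2 = 4·45588, i.e. γ^4 - 872γ^2 + 190096 - 182352 = 0, i.e. γ^4 - 872γ^2 + 7744 = 0. So γ is a root of x^4 - 872x^2 + 7744. This polynomial is irreducible over Q: it has no rational root (each ±√262 ± √174 is irrational), and any factorization into two quadratics over Q would force √(45588) ∈ Q (pairing opposite roots) or √262, √174 ∈ Q (other pairings), all impossible. Hence [Q(γ):Q] = 4 = [Q(√262, √174):Q], so Q(γ) = Q(√262, √174).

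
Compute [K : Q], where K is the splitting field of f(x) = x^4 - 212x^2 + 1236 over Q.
[K : Q] = 4

Solving the quadratic in x^2: x^2 = (212 ± √(212^2 - 4·1236))/2 = (212 ± √40000)/2 = (212 ± 200)/2, giving x^2 = 206 or x^2 = 6. So f(x) = (x^2 - 206)(x^2 - 6) and the roots of f are ±√206, ±√6. Hence the splitting field is K = Q(√206, √6). Since 206 and 6 are distinct squarefree integers > 1, their product 1236 is not a perfect square, so √6 ∉ Q(√206). By the tower law [K:Q] = [Q(√206,√6):Q(√206)] · [Q(√206):Q] = 2 · 2 = 4.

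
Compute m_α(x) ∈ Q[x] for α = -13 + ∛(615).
m_α(x) = x^3 + 39x^2 + 507x + 1582

Set β = α + 13 = ∛(615), so β^3 = 615. Then (α + 13)^3 - 615 = 0, i.e. α is a root of g(x) = (x + 13)^3 - 615 = x^3 + 39x^2 + 507x + 1582. Since g(x) = h(x + 13) where h(x) = x^3 - 615, and h is irreducible over Q (because 615 is not a perfect cube, so h has no rational root, and a monic cubic with no rational root is irreducible), g is also irreducible (irreducibility is preserved under the substitution x → x + 13). Hence m_α(x) = x^3 + 39x^2 + 507x + 1582.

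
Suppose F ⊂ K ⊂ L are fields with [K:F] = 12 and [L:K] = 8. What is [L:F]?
[L:F] = 96

The tower law says that for any tower of field extensions F ⊂ K ⊂ L with finite degrees, [L:F] = [L:K] · [K:F]. Here this gives [L:F] = 8 · 12 = 96.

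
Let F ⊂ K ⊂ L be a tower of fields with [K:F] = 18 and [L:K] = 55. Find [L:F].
[L:F] = 990

The tower law says that for any tower of field extensions F ⊂ K ⊂ L with finite degrees, [L:F] = [L:K] · [K:F]. Here this gives [L:F] = 55 · 18 = 990.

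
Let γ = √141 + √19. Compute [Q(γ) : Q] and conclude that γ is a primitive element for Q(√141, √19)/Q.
[Q(γ) : Q] = 4 (equivalently, Q(γ) = Q(√141, √19))

Obviously Q(γ) ⊆ Q(√141, √19), and [Q(√141, √19):Q] = 4 (since 141, 19 are distinct squarefree integers > 1 with 2679 not a perfect square). To show equality we compute the minimal polynomial of γ. From γ = √141 + √19: γ^2 = 141 + 2√(2679) + 19 = 160 + 2√(2679), so γ^2 - 160 = 2√(2679); squaring, (γ^2 - 160)^2 = 4·2679, i.e. γ^4 - 320γ^2 + 25600 - 10716 = 0, i.e. γ^4 - 320γ^2 + 14884 = 0. So γ is a root of x^4 - 320x^2 + 14884. This polynomial is irreducible over Q: it has no rational root (each ±√141 ± √19 is irrational), and any factorization into two quadratics over Q would force √(2679) ∈ Q (pairing opposite roots) or √141, √19 ∈ Q (other pairings), all impossible. Hence [Q(γ):Q] = 4 = [Q(√141, √19):Q], so Q(γ) = Q(√141, √19).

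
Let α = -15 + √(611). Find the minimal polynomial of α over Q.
m_α(x) = x^2 + 30x - 386

From α + 15 = √(611), squaring gives (α + 15)^2 = 611, i.e. α^2 + 30α + 225 = 611, so α^2 + 30α - 386 = 0. The discriminant of x^2 + 30x - 386 is (30)^2 - 4·(-386) = 900 + 1544 = 2444, and 4·(611) is not a perfect square in Q since 611 is squarefree and ≠ 1. Hence x^2 + 30x - 386 is irreducible over Q and is the minimal polynomial of α.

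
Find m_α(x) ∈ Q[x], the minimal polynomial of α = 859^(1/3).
m_α(x) = x^3 - 859

α satisfies α^3 = 859, so x^3 - 859 annihilates α. By the rational root test, a rational root p/q (in lowest terms) of x^3 - 859 would satisfy p^3 = 859 q^3, forcing q = 1 and p^3 = 859; but 859 is not a perfect cube, contradiction. A monic cubic over Q with no rational root is irreducible (any nontrivial factorization would include a linear factor). Hence x^3 - 859 is the minimal polynomial of α, and in particular [Q(α):Q] = 3.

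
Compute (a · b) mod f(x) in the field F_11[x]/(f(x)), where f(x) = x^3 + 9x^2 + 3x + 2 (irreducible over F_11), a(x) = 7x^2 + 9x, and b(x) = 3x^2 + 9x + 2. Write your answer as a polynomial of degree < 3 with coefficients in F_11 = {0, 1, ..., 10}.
a · b ≡ 10x^2 + 9x (mod f(x))

Multiply in F_11[x]: a(x)·b(x) = (7x^2 + 9x)·(3x^2 + 9x + 2) = 10x^4 + 2x^3 + 7x^2 + 7x. This has degree ≥ 3, so divide by f(x) over F_11: 10x^4 + 2x^3 + 7x^2 + 7x = (10x)·(x^3 + 9x^2 + 3x + 2) + (10x^2 + 9x). Hence a·b ≡ 10x^2 + 9x (mod f). (F_11[x]/(f) is a field with 11^3 = 1331 elements since f is irreducible of degree 3.)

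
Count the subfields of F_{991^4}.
F_{991^4} has 3 subfields

The subfields of F_{p^n} are exactly the fields F_{p^d} for d | n (each is the fixed field of the unique index-d subgroup of Gal(F_{p^n}/F_p) ≅ Z/nZ). The divisors of n = 4 are {1, 2, 4}, giving 3 subfields: F_{991^1}, F_{991^2}, F_{991^4}.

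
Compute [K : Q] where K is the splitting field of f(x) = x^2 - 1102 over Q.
[K : Q] = 2

f(x) = x^2 - 1102 factors as (x - √1102)(x + √1102). The splitting field is K = Q(√1102). Since 1102 is squarefree and > 1, it is not a perfect square, so x^2 - 1102 is irreducible over Q and [Q(√1102) : Q] = 2. Hence [K : Q] = 2.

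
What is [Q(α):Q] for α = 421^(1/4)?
[Q(α):Q] = 4

α is a root of x^4 - 421. By Eisenstein's criterion at the prime p = 421 (which divides the constant term 421 but p^2 = 177241 does not, since 421 is squarefree), x^4 - 421 is irreducible over Q. Hence [Q(α):Q] = 4.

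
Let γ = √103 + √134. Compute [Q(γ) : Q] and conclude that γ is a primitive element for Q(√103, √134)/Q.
[Q(γ) : Q] = 4 (equivalently, Q(γ) = Q(√103, √134))

Obviously Q(γ) ⊆ Q(√103, √134), and [Q(√103, √134):Q] = 4 (since 103, 134 are distinct squarefree integers > 1 with 13802 not a perfect square). To show equality we compute the minimal polynomial of γ. From γ = √103 + √134: γ^2 = 103 + 2√(13802) + 134 = 237 + 2√(13802), so γ^2 - 237 = 2√(13802); squaring, (γ^2 - 237)^2 = 4·13802, i.e. γ^4 - 474γ^2 + 56169 - 55208 = 0, i.e. γ^4 - 474γ^2 + 961 = 0. So γ is a root of x^4 - 474x^2 + 961. This polynomial is irreducible over Q: it has no rational root (each ±√103 ± √134 is irrational), and any factorization into two quadratics over Q would force √(13802) ∈ Q (pairing opposite roots) or √103, √134 ∈ Q (other pairings), all impossible. Hence [Q(γ):Q] = 4 = [Q(√103, √134):Q], so Q(γ) = Q(√103, √134).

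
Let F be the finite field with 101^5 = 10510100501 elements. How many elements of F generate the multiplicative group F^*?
There are φ(10510100500) = 4057200000 primitive elements

F_q^* is cyclic of order q - 1 = 10510100500. A cyclic group of order m has exactly φ(m) generators. Here m = 10510100500 = 2^2 · 5^3 · 31 · 491 · 1381, so the number of primitive elements is φ(10510100500) = 4057200000.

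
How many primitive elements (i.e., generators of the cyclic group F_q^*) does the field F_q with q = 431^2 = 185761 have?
There are φ(185760) = 48384 primitive elements

F_q^* is cyclic of order q - 1 = 185760. A cyclic group of order m has exactly φ(m) generators. Here m = 185760 = 2^5 · 3^3 · 5 · 43, so the number of primitive elements is φ(185760) = 48384.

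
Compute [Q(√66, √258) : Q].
[Q(√66, √258) : Q] = 4

[Q(√66):Q] = 2 (min poly x^2 - 66, irreducible since 66 is squarefree > 1). For the top step, suppose √258 ∈ Q(√66), say √258 = c + d√66 with c, d ∈ Q. Squaring: 258 = c^2 + 66d^2 + 2cd√66. Since √66 ∉ Q this forces 2cd = 0. If d = 0 then √258 = c ∈ Q, contradicting 258 squarefree > 1. If c = 0 then 258 = 66d^2, so 66·258 = (66d)^2 is a perfect square in Q — but 66·258 = 17028 is not a perfect square (since 66 and 258 are distinct squarefree integers). Contradiction. Hence √258 ∉ Q(√66), so x^2 - 258 stays irreducible over Q(√66) and [Q(√66, √258) : Q(√66)] = 2. By the tower law, [Q(√66, √258) : Q] = 2 · 2 = 4.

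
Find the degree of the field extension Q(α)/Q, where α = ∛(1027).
[Q(α):Q] = 3

The minimal polynomial of α is x^3 - 1027, irreducible over Q since 1027 is not a perfect cube (so x^3 - 1027 has no rational root). Hence [Q(α):Q] = deg(m_α) = 3.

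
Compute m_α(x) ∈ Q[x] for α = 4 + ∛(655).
m_α(x) = x^3 - 12x^2 + 48x - 719

Set β = α - 4 = ∛(655), so β^3 = 655. Then (α - 4)^3 - 655 = 0, i.e. α is a root of g(x) = (x - 4)^3 - 655 = x^3 - 12x^2 + 48x - 719. Since g(x) = h(x - 4) where h(x) = x^3 - 655, and h is irreducible over Q (because 655 is not a perfect cube, so h has no rational root, and a monic cubic with no rational root is irreducible), g is also irreducible (irreducibility is preserved under the substitution x → x - 4). Hence m_α(x) = x^3 - 12x^2 + 48x - 719.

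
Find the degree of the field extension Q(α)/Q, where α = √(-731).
[Q(α):Q] = 2

[Q(α):Q] equals the degree of the minimal polynomial of α. Here α^2 = -731 and x^2 + 731 is irreducible (d = -731 is squarefree, ≠ 1, hence not a square), so deg(m_α) = 2. Thus [Q(α):Q] = 2.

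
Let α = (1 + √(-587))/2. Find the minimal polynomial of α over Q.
m_α(x) = x^2 - x + 147

From 2α - 1 = √(-587), squaring gives (2α - 1)^2 = -587, i.e. 4α^2 - 4α + 1 = -587, so α^2 - α + (1 + 587)/4 = 0. Since -587 ≡ 1 (mod 4), (1 + 587)/4 = 147 ∈ Z. The polynomial x^2 - x + 147 has discriminant 1 - 4·(147) = -587, which is not a perfect square in Q (d = -587 is squarefree and ≠ 1), so x^2 - x + 147 is irreducible over Q. It is the minimal polynomial of α.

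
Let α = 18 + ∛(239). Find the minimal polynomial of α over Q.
m_α(x) = x^3 - 54x^2 + 972x - 6071

Set β = α - 18 = ∛(239), so β^3 = 239. Then (α - 18)^3 - 239 = 0, i.e. α is a root of g(x) = (x - 18)^3 - 239 = x^3 - 54x^2 + 972x - 6071. Since g(x) = h(x - 18) where h(x) = x^3 - 239, and h is irreducible over Q (because 239 is not a perfect cube, so h has no rational root, and a monic cubic with no rational root is irreducible), g is also irreducible (irreducibility is preserved under the substitution x → x - 18). Hence m_α(x) = x^3 - 54x^2 + 972x - 6071.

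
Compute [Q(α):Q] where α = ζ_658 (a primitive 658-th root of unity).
[Q(α):Q] = 276

The minimal polynomial of ζ_658 over Q is the 658-th cyclotomic polynomial Φ_658(x), which is irreducible over Q and has degree φ(658) = 276. Hence [Q(α):Q] = φ(658) = 276.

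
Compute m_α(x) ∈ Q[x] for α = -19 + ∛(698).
m_α(x) = x^3 + 57x^2 + 1083x + 6161

Set β = α + 19 = ∛(698), so β^3 = 698. Then (α + 19)^3 - 698 = 0, i.e. α is a root of g(x) = (x + 19)^3 - 698 = x^3 + 57x^2 + 1083x + 6161. Since g(x) = h(x + 19) where h(x) = x^3 - 698, and h is irreducible over Q (because 698 is not a perfect cube, so h has no rational root, and a monic cubic with no rational root is irreducible), g is also irreducible (irreducibility is preserved under the substitution x → x + 19). Hence m_α(x) = x^3 + 57x^2 + 1083x + 6161.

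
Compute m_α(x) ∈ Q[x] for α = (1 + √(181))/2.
m_α(x) = x^2 - x - 45

From 2α - 1 = √(181), squaring gives (2α - 1)^2 = 181, i.e. 4α^2 - 4α + 1 = 181, so α^2 - α + (1 - 181)/4 = 0. Since 181 ≡ 1 (mod 4), (1 - 181)/4 = -45 ∈ Z. The polynomial x^2 - x - 45 has discriminant 1 - 4·(-45) = 181, which is not a perfect square in Q (d = 181 is squarefree and ≠ 1), so x^2 - x - 45 is irreducible over Q. It is the minimal polynomial of α.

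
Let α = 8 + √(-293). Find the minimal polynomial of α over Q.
m_α(x) = x^2 - 16x + 357

From α - 8 = √(-293), squaring gives (α - 8)^2 = -293, i.e. α^2 - 16α + 64 = -293, so α^2 - 16α + 357 = 0. The discriminant of x^2 - 16x + 357 is (-16)^2 - 4·(357) = 256 - 1428 = -1172, and 4·(-293) is not a perfect square in Q since -293 is squarefree and ≠ 1. Hence x^2 - 16x + 357 is irreducible over Q and is the minimal polynomial of α.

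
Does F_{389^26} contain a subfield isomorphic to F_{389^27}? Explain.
No: F_{389^27} is not a subfield of F_{389^26}

F_{p^m} embeds in F_{p^n} iff m | n. Here 27 ∤ 26 (since 26 = 0·27 + 26 with remainder 26 ≠ 0), so F_{389^27} is not a subfield of F_{389^26}. Equivalently: if it were, the tower law would give 27 = [F_{389^27}:F_389] dividing [F_{389^26}:F_389] = 26, contradiction.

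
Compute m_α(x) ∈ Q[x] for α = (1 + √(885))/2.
m_α(x) = x^2 - x - 221

From 2α - 1 = √(885), squaring gives (2α - 1)^2 = 885, i.e. 4α^2 - 4α + 1 = 885, so α^2 - α + (1 - 885)/4 = 0. Since 885 ≡ 1 (mod 4), (1 - 885)/4 = -221 ∈ Z. The polynomial x^2 - x - 221 has discriminant 1 - 4·(-221) = 885, which is not a perfect square in Q (d = 885 is squarefree and ≠ 1), so x^2 - x - 221 is irreducible over Q. It is the minimal polynomial of α.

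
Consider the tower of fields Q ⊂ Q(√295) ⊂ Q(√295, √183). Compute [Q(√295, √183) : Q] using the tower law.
[Q(√295, √183) : Q] = 4

[Q(√295):Q] = 2 (min poly x^2 - 295, irreducible since 295 is squarefree > 1). For the top step, suppose √183 ∈ Q(√295), say √183 = c + d√295 with c, d ∈ Q. Squaring: 183 = c^2 + 295d^2 + 2cd√295. Since √295 ∉ Q this forces 2cd = 0. If d = 0 then √183 = c ∈ Q, contradicting 183 squarefree > 1. If c = 0 then 183 = 295d^2, so 295·183 = (295d)^2 is a perfect square in Q — but 295·183 = 53985 is not a perfect square (since 295 and 183 are distinct squarefree integers). Contradiction. Hence √183 ∉ Q(√295), so x^2 - 183 stays irreducible over Q(√295) and [Q(√295, √183) : Q(√295)] = 2. By the tower law, [Q(√295, √183) : Q] = 2 · 2 = 4.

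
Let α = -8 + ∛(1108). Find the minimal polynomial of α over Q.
m_α(x) = x^3 + 24x^2 + 192x - 596

Set β = α + 8 = ∛(1108), so β^3 = 1108. Then (α + 8)^3 - 1108 = 0, i.e. α is a root of g(x) = (x + 8)^3 - 1108 = x^3 + 24x^2 + 192x - 596. Since g(x) = h(x + 8) where h(x) = x^3 - 1108, and h is irreducible over Q (because 1108 is not a perfect cube, so h has no rational root, and a monic cubic with no rational root is irreducible), g is also irreducible (irreducibility is preserved under the substitution x → x + 8). Hence m_α(x) = x^3 + 24x^2 + 192x - 596.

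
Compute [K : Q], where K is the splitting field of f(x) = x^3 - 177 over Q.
[K : Q] = 6

The roots of x^3 - 177 are ∛177, ω∛177, ω^2∛177 where ω = e^(2πi/3) is a primitive cube root of unity, so K = Q(∛177, ω). Now [Q(∛177):Q] = 3 (since 177 is not a perfect cube, x^3 - 177 is irreducible) and [Q(ω):Q] = 2. Both 2 and 3 divide [K:Q], and [K:Q] ≤ 3·2 = 6, so [K:Q] = 6. (Equivalently: Q(∛177) ⊂ R but ω ∉ R, so [K : Q(∛177)] = 2.)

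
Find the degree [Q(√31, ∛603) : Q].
[Q(√31, ∛603) : Q] = 6

Let L = Q(√31, ∛603). Since Q(√31) ⊂ L and [Q(√31):Q] = 2, the tower law gives 2 | [L:Q]. Likewise Q(∛603) ⊂ L with [Q(∛603):Q] = 3 (because 603 is not a perfect cube), so 3 | [L:Q]. As gcd(2,3) = 1, [L:Q] is divisible by 6. Conversely L is generated over Q by √31 and ∛603, so [L:Q] ≤ 2·3 = 6. Therefore [Q(√31, ∛603) : Q] = 6.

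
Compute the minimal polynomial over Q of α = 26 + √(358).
m_α(x) = x^2 - 52x + 318

From α - 26 = √(358), squaring gives (α - 26)^2 = 358, i.e. α^2 - 52α + 676 = 358, so α^2 - 52α + 318 = 0. The discriminant of x^2 - 52x + 318 is (-52)^2 - 4·(318) = 2704 - 1272 = 1432, and 4·(358) is not a perfect square in Q since 358 is squarefree and ≠ 1. Hence x^2 - 52x + 318 is irreducible over Q and is the minimal polynomial of α.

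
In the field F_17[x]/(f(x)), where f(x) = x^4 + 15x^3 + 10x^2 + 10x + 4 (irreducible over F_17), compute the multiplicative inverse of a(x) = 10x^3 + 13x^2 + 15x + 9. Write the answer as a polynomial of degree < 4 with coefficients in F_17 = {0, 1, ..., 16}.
a(x)^(-1) ≡ 6x^3 + 13x^2 + 5x + 15 (mod f(x))

Since f is irreducible over F_17, F_17[x]/(f) is a field and a(x) ≠ 0 has an inverse. Apply the extended Euclidean algorithm to f(x) and a(x) in F_17[x]: f(x) = (12x + 8)·a(x) + (15x^2 + 3x);  a(x) = (12x + 3)·(15x^2 + 3x) + (6x + 9);  (15x^2 + 3x) = (11x + 1)·(6x + 9) + (8). The last nonzero remainder is the constant 8 = gcd(f, a) in F_17. Back-substituting through the division chain expresses 8 = s(x)·a(x) + t(x)·f(x) with s(x) ≡ 14x^3 + 2x^2 + 6x + 1 (mod f), so (14x^3 + 2x^2 + 6x + 1)·a(x) ≡ 8 (mod f). Multiplying by 8^(-1) ≡ 15 in F_17 gives a(x)^(-1) ≡ 15·(14x^3 + 2x^2 + 6x + 1) ≡ 6x^3 + 13x^2 + 5x + 15 (mod f). Check: (10x^3 + 13x^2 + 15x + 9)·(6x^3 + 13x^2 + 5x + 15) = 9x^6 + 4x^5 + 3x^4 + 5x^3 + 13x^2 + 15x + 16 ≡ 1 (mod x^4 + 15x^3 + 10x^2 + 10x + 4).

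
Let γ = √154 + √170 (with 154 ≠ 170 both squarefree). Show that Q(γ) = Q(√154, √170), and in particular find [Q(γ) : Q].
[Q(γ) : Q] = 4 (equivalently, Q(γ) = Q(√154, √170))

Obviously Q(γ) ⊆ Q(√154, √170), and [Q(√154, √170):Q] = 4 (since 154, 170 are distinct squarefree integers > 1 with 26180 not a perfect square). To show equality we compute the minimal polynomial of γ. From γ = √154 + √170: γ^2 = 154 + 2√(26180) + 170 = 324 + 2√(26180), so γ^2 - 324 = 2√(26180); squaring, (γ^2 - 324)^2 = 4·26180, i.e. γ^4 - 648γ^2 + 104976 - 104720 = 0, i.e. γ^4 - 648γ^2 + 256 = 0. So γ is a root of x^4 - 648x^2 + 256. This polynomial is irreducible over Q: it has no rational root (each ±√154 ± √170 is irrational), and any factorization into two quadratics over Q would force √(26180) ∈ Q (pairing opposite roots) or √154, √170 ∈ Q (other pairings), all impossible. Hence [Q(γ):Q] = 4 = [Q(√154, √170):Q], so Q(γ) = Q(√154, √170).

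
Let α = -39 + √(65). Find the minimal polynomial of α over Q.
m_α(x) = x^2 + 78x + 1456

From α + 39 = √(65), squaring gives (α + 39)^2 = 65, i.e. α^2 + 78α + 1521 = 65, so α^2 + 78α + 1456 = 0. The discriminant of x^2 + 78x + 1456 is (78)^2 - 4·(1456) = 6084 - 5824 = 260, and 4·(65) is not a perfect square in Q since 65 is squarefree and ≠ 1. Hence x^2 + 78x + 1456 is irreducible over Q and is the minimal polynomial of α.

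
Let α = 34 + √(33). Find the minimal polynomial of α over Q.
m_α(x) = x^2 - 68x + 1123

From α - 34 = √(33), squaring gives (α - 34)^2 = 33, i.e. α^2 - 68α + 1156 = 33, so α^2 - 68α + 1123 = 0. The discriminant of x^2 - 68x + 1123 is (-68)^2 - 4·(1123) = 4624 - 4492 = 132, and 4·(33) is not a perfect square in Q since 33 is squarefree and ≠ 1. Hence x^2 - 68x + 1123 is irreducible over Q and is the minimal polynomial of α.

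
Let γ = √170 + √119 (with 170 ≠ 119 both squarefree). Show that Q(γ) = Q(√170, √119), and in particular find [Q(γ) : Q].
[Q(γ) : Q] = 4 (equivalently, Q(γ) = Q(√170, √119))

Obviously Q(γ) ⊆ Q(√170, √119), and [Q(√170, √119):Q] = 4 (since 170, 119 are distinct squarefree integers > 1 with 20230 not a perfect square). To show equality we compute the minimal polynomial of γ. From γ = √170 + √119: γ^2 = 170 + 2√(20230) + 119 = 289 + 2√(20230), so γ^2 - 289 = 2√(20230); squaring, (γ^2 - 289)^2 = 4·20230, i.e. γ^4 - 578γ^2 + 83521 - 80920 = 0, i.e. γ^4 - 578γ^2 + 2601 = 0. So γ is a root of x^4 - 578x^2 + 2601. This polynomial is irreducible over Q: it has no rational root (each ±√170 ± √119 is irrational), and any factorization into two quadratics over Q would force √(20230) ∈ Q (pairing opposite roots) or √170, √119 ∈ Q (other pairings), all impossible. Hence [Q(γ):Q] = 4 = [Q(√170, √119):Q], so Q(γ) = Q(√170, √119).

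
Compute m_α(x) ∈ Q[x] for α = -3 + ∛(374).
m_α(x) = x^3 + 9x^2 + 27x - 347

Set β = α + 3 = ∛(374), so β^3 = 374. Then (α + 3)^3 - 374 = 0, i.e. α is a root of g(x) = (x + 3)^3 - 374 = x^3 + 9x^2 + 27x - 347. Since g(x) = h(x + 3) where h(x) = x^3 - 374, and h is irreducible over Q (because 374 is not a perfect cube, so h has no rational root, and a monic cubic with no rational root is irreducible), g is also irreducible (irreducibility is preserved under the substitution x → x + 3). Hence m_α(x) = x^3 + 9x^2 + 27x - 347.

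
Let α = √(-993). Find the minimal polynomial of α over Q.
m_α(x) = x^2 + 993

α satisfies α^2 + 993 = 0, so x^2 + 993 annihilates α. Since d = -993 is squarefree and ≠ 1, it is not a perfect square in Q, so x^2 + 993 has no rational root and is therefore irreducible over Q (a degree-2 polynomial over a field is irreducible iff it has no root). Hence m_α(x) = x^2 + 993.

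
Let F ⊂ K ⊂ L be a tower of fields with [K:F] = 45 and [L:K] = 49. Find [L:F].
[L:F] = 2205

The tower law says that for any tower of field extensions F ⊂ K ⊂ L with finite degrees, [L:F] = [L:K] · [K:F]. Here this gives [L:F] = 49 · 45 = 2205.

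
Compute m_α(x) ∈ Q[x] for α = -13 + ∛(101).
m_α(x) = x^3 + 39x^2 + 507x + 2096

Set β = α + 13 = ∛(101), so β^3 = 101. Then (α + 13)^3 - 101 = 0, i.e. α is a root of g(x) = (x + 13)^3 - 101 = x^3 + 39x^2 + 507x + 2096. Since g(x) = h(x + 13) where h(x) = x^3 - 101, and h is irreducible over Q (because 101 is not a perfect cube, so h has no rational root, and a monic cubic with no rational root is irreducible), g is also irreducible (irreducibility is preserved under the substitution x → x + 13). Hence m_α(x) = x^3 + 39x^2 + 507x + 2096.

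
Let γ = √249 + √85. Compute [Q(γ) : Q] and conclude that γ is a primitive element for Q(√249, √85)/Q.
[Q(γ) : Q] = 4 (equivalently, Q(γ) = Q(√249, √85))

Obviously Q(γ) ⊆ Q(√249, √85), and [Q(√249, √85):Q] = 4 (since 249, 85 are distinct squarefree integers > 1 with 21165 not a perfect square). To show equality we compute the minimal polynomial of γ. From γ = √249 + √85: γ^2 = 249 + 2√(21165) + 85 = 334 + 2√(21165), so γ^2 - 334 = 2√(21165); squaring, (γ^2 - 334)^2 = 4·21165, i.e. γ^4 - 668γ^2 + 111556 - 84660 = 0, i.e. γ^4 - 668γ^2 + 26896 = 0. So γ is a root of x^4 - 668x^2 + 26896. This polynomial is irreducible over Q: it has no rational root (each ±√249 ± √85 is irrational), and any factorization into two quadratics over Q would force √(21165) ∈ Q (pairing opposite roots) or √249, √85 ∈ Q (other pairings), all impossible. Hence [Q(γ):Q] = 4 = [Q(√249, √85):Q], so Q(γ) = Q(√249, √85).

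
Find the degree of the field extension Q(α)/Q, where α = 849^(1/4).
[Q(α):Q] = 4

α is a root of x^4 - 849. By Eisenstein's criterion at the prime p = 3 (which divides the constant term 849 but p^2 = 9 does not, since 849 is squarefree), x^4 - 849 is irreducible over Q. Hence [Q(α):Q] = 4.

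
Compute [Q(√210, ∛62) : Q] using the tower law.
[Q(√210, ∛62) : Q] = 6

Let L = Q(√210, ∛62). Since Q(√210) ⊂ L and [Q(√210):Q] = 2, the tower law gives 2 | [L:Q]. Likewise Q(∛62) ⊂ L with [Q(∛62):Q] = 3 (because 62 is not a perfect cube), so 3 | [L:Q]. As gcd(2,3) = 1, [L:Q] is divisible by 6. Conversely L is generated over Q by √210 and ∛62, so [L:Q] ≤ 2·3 = 6. Therefore [Q(√210, ∛62) : Q] = 6.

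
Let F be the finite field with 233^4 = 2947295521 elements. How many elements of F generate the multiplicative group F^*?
There are φ(2947295520) = 681246720 primitive elements

F_q^* is cyclic of order q - 1 = 2947295520. A cyclic group of order m has exactly φ(m) generators. Here m = 2947295520 = 2^5 · 3^2 · 5 · 13 · 29 · 61 · 89, so the number of primitive elements is φ(2947295520) = 681246720.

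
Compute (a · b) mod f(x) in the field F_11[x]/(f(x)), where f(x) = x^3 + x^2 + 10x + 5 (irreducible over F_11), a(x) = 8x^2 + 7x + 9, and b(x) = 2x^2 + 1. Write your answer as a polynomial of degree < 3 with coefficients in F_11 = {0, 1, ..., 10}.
a · b ≡ 2x + 8 (mod f(x))

Multiply in F_11[x]: a(x)·b(x) = (8x^2 + 7x + 9)·(2x^2 + 1) = 5x^4 + 3x^3 + 4x^2 + 7x + 9. This has degree ≥ 3, so divide by f(x) over F_11: 5x^4 + 3x^3 + 4x^2 + 7x + 9 = (5x + 9)·(x^3 + x^2 + 10x + 5) + (2x + 8). Hence a·b ≡ 2x + 8 (mod f). (F_11[x]/(f) is a field with 11^3 = 1331 elements since f is irreducible of degree 3.)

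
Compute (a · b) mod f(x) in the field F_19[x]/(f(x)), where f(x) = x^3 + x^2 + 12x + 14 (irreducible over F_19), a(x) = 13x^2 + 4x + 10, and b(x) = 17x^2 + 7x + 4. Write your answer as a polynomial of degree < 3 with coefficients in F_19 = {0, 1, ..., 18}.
a · b ≡ 16x^2 + 16x + 15 (mod f(x))

Multiply in F_19[x]: a(x)·b(x) = (13x^2 + 4x + 10)·(17x^2 + 7x + 4) = 12x^4 + 7x^3 + 3x^2 + 10x + 2. This has degree ≥ 3, so divide by f(x) over F_19: 12x^4 + 7x^3 + 3x^2 + 10x + 2 = (12x + 14)·(x^3 + x^2 + 12x + 14) + (16x^2 + 16x + 15). Hence a·b ≡ 16x^2 + 16x + 15 (mod f). (F_19[x]/(f) is a field with 19^3 = 6859 elements since f is irreducible of degree 3.)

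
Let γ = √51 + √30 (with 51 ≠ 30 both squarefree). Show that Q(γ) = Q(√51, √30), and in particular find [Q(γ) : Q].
[Q(γ) : Q] = 4 (equivalently, Q(γ) = Q(√51, √30))

Obviously Q(γ) ⊆ Q(√51, √30), and [Q(√51, √30):Q] = 4 (since 51, 30 are distinct squarefree integers > 1 with 1530 not a perfect square). To show equality we compute the minimal polynomial of γ. From γ = √51 + √30: γ^2 = 51 + 2√(1530) + 30 = 81 + 2√(1530), so γ^2 - 81 = 2√(1530); squaring, (γ^2 - 81)^2 = 4·1530, i.e. γ^4 - 162γ^2 + 6561 - 6120 = 0, i.e. γ^4 - 162γ^2 + 441 = 0. So γ is a root of x^4 - 162x^2 + 441. This polynomial is irreducible over Q: it has no rational root (each ±√51 ± √30 is irrational), and any factorization into two quadratics over Q would force √(1530) ∈ Q (pairing opposite roots) or √51, √30 ∈ Q (other pairings), all impossible. Hence [Q(γ):Q] = 4 = [Q(√51, √30):Q], so Q(γ) = Q(√51, √30).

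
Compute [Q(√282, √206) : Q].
[Q(√282, √206) : Q] = 4

[Q(√282):Q] = 2 (min poly x^2 - 282, irreducible since 282 is squarefree > 1). For the top step, suppose √206 ∈ Q(√282), say √206 = c + d√282 with c, d ∈ Q. Squaring: 206 = c^2 + 282d^2 + 2cd√282. Since √282 ∉ Q this forces 2cd = 0. If d = 0 then √206 = c ∈ Q, contradicting 206 squarefree > 1. If c = 0 then 206 = 282d^2, so 282·206 = (282d)^2 is a perfect square in Q — but 282·206 = 58092 is not a perfect square (since 282 and 206 are distinct squarefree integers). Contradiction. Hence √206 ∉ Q(√282), so x^2 - 206 stays irreducible over Q(√282) and [Q(√282, √206) : Q(√282)] = 2. By the tower law, [Q(√282, √206) : Q] = 2 · 2 = 4.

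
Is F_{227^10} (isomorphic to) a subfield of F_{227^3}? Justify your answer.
No: F_{227^10} is not a subfield of F_{227^3}

F_{p^m} embeds in F_{p^n} iff m | n. Here 10 ∤ 3 (since 3 = 0·10 + 3 with remainder 3 ≠ 0), so F_{227^10} is not a subfield of F_{227^3}. Equivalently: if it were, the tower law would give 10 = [F_{227^10}:F_227] dividing [F_{227^3}:F_227] = 3, contradiction.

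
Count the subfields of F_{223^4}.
F_{223^4} has 3 subfields

The subfields of F_{p^n} are exactly the fields F_{p^d} for d | n (each is the fixed field of the unique index-d subgroup of Gal(F_{p^n}/F_p) ≅ Z/nZ). The divisors of n = 4 are {1, 2, 4}, giving 3 subfields: F_{223^1}, F_{223^2}, F_{223^4}.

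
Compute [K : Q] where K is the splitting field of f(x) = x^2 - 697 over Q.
[K : Q] = 2

f(x) = x^2 - 697 factors as (x - √697)(x + √697). The splitting field is K = Q(√697). Since 697 is squarefree and > 1, it is not a perfect square, so x^2 - 697 is irreducible over Q and [Q(√697) : Q] = 2. Hence [K : Q] = 2.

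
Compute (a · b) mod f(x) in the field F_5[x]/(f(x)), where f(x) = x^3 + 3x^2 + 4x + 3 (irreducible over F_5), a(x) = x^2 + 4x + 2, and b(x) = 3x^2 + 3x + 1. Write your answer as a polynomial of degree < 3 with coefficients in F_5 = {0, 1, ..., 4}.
a · b ≡ 4x^2 + 2x + 4 (mod f(x))

Multiply in F_5[x]: a(x)·b(x) = (x^2 + 4x + 2)·(3x^2 + 3x + 1) = 3x^4 + 4x^2 + 2. This has degree ≥ 3, so divide by f(x) over F_5: 3x^4 + 4x^2 + 2 = (3x + 1)·(x^3 + 3x^2 + 4x + 3) + (4x^2 + 2x + 4). Hence a·b ≡ 4x^2 + 2x + 4 (mod f). (F_5[x]/(f) is a field with 5^3 = 125 elements since f is irreducible of degree 3.)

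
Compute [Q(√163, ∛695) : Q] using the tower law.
[Q(√163, ∛695) : Q] = 6

Let L = Q(√163, ∛695). Since Q(√163) ⊂ L and [Q(√163):Q] = 2, the tower law gives 2 | [L:Q]. Likewise Q(∛695) ⊂ L with [Q(∛695):Q] = 3 (because 695 is not a perfect cube), so 3 | [L:Q]. As gcd(2,3) = 1, [L:Q] is divisible by 6. Conversely L is generated over Q by √163 and ∛695, so [L:Q] ≤ 2·3 = 6. Therefore [Q(√163, ∛695) : Q] = 6.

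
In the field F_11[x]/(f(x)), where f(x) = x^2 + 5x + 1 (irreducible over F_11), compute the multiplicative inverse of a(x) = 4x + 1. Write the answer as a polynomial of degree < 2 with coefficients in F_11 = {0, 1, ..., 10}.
a(x)^(-1) ≡ 5x + 10 (mod f(x))

Since f is irreducible over F_11, F_11[x]/(f) is a field and a(x) ≠ 0 has an inverse. Apply the extended Euclidean algorithm to f(x) and a(x) in F_11[x]: f(x) = (3x + 6)·a(x) + (6). The last nonzero remainder is the constant 6 = gcd(f, a) in F_11. Back-substituting through the division chain expresses 6 = s(x)·a(x) + t(x)·f(x) with s(x) ≡ 8x + 5 (mod f), so (8x + 5)·a(x) ≡ 6 (mod f). Multiplying by 6^(-1) ≡ 2 in F_11 gives a(x)^(-1) ≡ 2·(8x + 5) ≡ 5x + 10 (mod f). Check: (4x + 1)·(5x + 10) = 9x^2 + x + 10 ≡ 1 (mod x^2 + 5x + 1).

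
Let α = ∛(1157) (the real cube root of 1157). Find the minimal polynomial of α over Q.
m_α(x) = x^3 - 1157

α satisfies α^3 = 1157, so x^3 - 1157 annihilates α. By the rational root test, a rational root p/q (in lowest terms) of x^3 - 1157 would satisfy p^3 = 1157 q^3, forcing q = 1 and p^3 = 1157; but 1157 is not a perfect cube, contradiction. A monic cubic over Q with no rational root is irreducible (any nontrivial factorization would include a linear factor). Hence x^3 - 1157 is the minimal polynomial of α, and in particular [Q(α):Q] = 3.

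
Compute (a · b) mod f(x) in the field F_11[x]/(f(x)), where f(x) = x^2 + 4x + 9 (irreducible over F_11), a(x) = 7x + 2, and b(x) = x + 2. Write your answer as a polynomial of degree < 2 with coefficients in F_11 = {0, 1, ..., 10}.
a · b ≡ 10x + 7 (mod f(x))

Multiply in F_11[x]: a(x)·b(x) = (7x + 2)·(x + 2) = 7x^2 + 5x + 4. This has degree ≥ 2, so divide by f(x) over F_11: 7x^2 + 5x + 4 = (7)·(x^2 + 4x + 9) + (10x + 7). Hence a·b ≡ 10x + 7 (mod f). (F_11[x]/(f) is a field with 11^2 = 121 elements since f is irreducible of degree 2.)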